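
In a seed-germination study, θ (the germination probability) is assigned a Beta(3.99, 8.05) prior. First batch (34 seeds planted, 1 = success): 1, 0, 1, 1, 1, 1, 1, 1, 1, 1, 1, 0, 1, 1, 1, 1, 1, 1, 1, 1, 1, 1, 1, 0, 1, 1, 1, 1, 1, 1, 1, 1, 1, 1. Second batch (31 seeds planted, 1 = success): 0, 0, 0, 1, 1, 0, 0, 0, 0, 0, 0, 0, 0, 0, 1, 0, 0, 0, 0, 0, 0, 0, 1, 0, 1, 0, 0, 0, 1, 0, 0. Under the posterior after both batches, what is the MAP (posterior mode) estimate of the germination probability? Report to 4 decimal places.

The Beta prior is conjugate to a Binomial/Bernoulli likelihood; the update adds successes to α and failures to β.
After batch 1: Beta(3.99+31, 8.05+3) = Beta(34.99, 11.05).
After batch 2: Beta(34.99+6, 11.05+25) = Beta(40.99, 36.05).
Mode of Beta(a,b) for a,b>1 is (a−1)/(a+b−2) = 39.99/75.04 = 0.5329.

0.5329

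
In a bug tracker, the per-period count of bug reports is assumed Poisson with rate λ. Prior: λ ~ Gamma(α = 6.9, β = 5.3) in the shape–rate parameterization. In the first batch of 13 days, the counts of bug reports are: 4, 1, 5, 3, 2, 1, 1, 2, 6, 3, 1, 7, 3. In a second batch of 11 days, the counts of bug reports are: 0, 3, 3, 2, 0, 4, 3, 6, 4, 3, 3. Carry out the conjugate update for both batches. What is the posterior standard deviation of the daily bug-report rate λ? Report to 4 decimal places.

0.2993

With a Gamma(shape α, rate β) prior, the Poisson likelihood is conjugate: the posterior is Gamma(α + ΣXᵢ, β + n).
Batch 1: sum of counts S = 39 over n = 13 days.
After batch 1: Gamma(α+S, β+n) = Gamma(6.9+39, 5.3+13) = Gamma(45.9, 18.3).
Batch 2: sum of counts S = 31 over n = 11 days.
After batch 2: Gamma(α+S, β+n) = Gamma(45.9+31, 18.3+11) = Gamma(76.9, 29.3).
SD = √α/β = √76.9/29.3 = 0.2993.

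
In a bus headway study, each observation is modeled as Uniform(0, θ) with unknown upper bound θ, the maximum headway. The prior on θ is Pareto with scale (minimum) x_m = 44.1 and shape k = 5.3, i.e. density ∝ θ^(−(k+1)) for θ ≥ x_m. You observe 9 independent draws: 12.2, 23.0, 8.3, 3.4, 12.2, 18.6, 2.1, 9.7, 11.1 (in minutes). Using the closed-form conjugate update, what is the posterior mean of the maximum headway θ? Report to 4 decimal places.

47.4158

A Pareto(scale x_m, shape k) prior on the upper bound θ of Uniform(0, θ) is conjugate: posterior is Pareto(max(x_m, max xᵢ), k + n).
Sample maximum = 23.0; prior scale x_m = 44.1 → posterior scale = max = 44.1.
Posterior shape = 5.3 + 9 = 14.3.
E[θ|data] = k·x_m/(k−1) = 14.3·44.1/13.3 = 47.4158.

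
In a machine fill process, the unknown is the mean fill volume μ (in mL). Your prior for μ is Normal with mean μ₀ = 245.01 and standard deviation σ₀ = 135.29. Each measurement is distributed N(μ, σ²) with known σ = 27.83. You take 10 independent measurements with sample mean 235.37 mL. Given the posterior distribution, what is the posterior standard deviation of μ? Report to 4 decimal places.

For Normal data with known variance σ², a Normal(μ₀, σ₀²) prior on μ is conjugate. Posterior precision = 1/σ₀² + n/σ²; posterior mean is the precision-weighted average of μ₀ and x̄.
σ₀² = 135.29² = 18303.3841, σ² = 27.83² = 774.5089; σ² + n·σ₀² = 774.5089 + 10·18303.3841 = 183808.3499.
Posterior precision = 1/σ₀² + n/σ² = 1/18303.3841 + 10/774.5089 = (σ² + n·σ₀²)/(σ₀²σ²) = 183808.3499/(18303.3841·774.5089); posterior variance σₙ² = σ₀²σ²/(σ² + n·σ₀²) = 18303.3841·774.5089/183808.3499 = 77.124537.
Posterior SD = √σₙ² = √(18303.3841·774.5089/183808.3499) = 8.7821.

8.7821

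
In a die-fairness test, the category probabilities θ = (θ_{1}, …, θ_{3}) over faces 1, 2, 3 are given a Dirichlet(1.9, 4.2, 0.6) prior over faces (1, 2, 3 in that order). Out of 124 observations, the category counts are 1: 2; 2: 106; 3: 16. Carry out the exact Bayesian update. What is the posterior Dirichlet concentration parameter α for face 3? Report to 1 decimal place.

The Dirichlet prior is conjugate to the Multinomial likelihood: each posterior αⱼ = prior αⱼ + observed count nⱼ.
Posterior concentration: (3.9, 110.2, 16.6), total = 130.7.
α_{3} = 0.6 + 16 = 16.6.

16.6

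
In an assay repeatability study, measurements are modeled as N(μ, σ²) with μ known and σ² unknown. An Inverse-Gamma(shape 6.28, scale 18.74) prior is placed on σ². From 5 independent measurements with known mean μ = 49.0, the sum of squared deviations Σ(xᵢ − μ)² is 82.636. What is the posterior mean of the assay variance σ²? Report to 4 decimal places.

7.7195

With known mean μ and an Inverse-Gamma(α, β) prior on σ², the Normal likelihood is conjugate: posterior is Inv-Gamma(α + n/2, β + Σ(xᵢ−μ)²/2).
Posterior: Inv-Gamma(6.28 + 5/2, 18.74 + 82.636/2) = Inv-Gamma(8.78, 60.0580).
E[σ²|data] = β/(α−1) = 60.0580/7.78 = 7.7195.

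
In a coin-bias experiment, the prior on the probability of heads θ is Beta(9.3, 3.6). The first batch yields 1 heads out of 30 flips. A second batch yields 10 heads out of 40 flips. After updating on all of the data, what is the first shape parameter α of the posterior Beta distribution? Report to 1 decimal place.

The Beta prior is conjugate to a Binomial/Bernoulli likelihood; the update adds successes to α and failures to β.
After batch 1: Beta(9.3+1, 3.6+29) = Beta(10.3, 32.6).
After batch 2: Beta(10.3+10, 32.6+30) = Beta(20.3, 62.6).
Posterior α = 20.3.

20.3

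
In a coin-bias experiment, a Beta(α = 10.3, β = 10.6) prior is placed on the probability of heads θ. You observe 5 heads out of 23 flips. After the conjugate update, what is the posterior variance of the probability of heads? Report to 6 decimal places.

The Beta prior is conjugate to a Binomial/Bernoulli likelihood; the update adds successes to α and failures to β.
Posterior: Beta(α+k, β+n−k) = Beta(10.3+5, 10.6+18) = Beta(15.3, 28.6).
Var = αβ/((α+β)²(α+β+1)) = 15.3·28.6/(43.9²·44.9) = 0.005057.

0.005057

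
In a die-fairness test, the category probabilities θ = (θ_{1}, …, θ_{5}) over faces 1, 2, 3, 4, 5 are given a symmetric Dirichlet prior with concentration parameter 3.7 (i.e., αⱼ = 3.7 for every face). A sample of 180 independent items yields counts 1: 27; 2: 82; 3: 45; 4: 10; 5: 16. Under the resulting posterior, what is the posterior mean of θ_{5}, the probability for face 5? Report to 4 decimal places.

The Dirichlet prior is conjugate to the Multinomial likelihood: each posterior αⱼ = prior αⱼ + observed count nⱼ.
Posterior concentration: (30.7, 85.7, 48.7, 13.7, 19.7), total = 198.5.
E[θ_{5}|data] = α_{5}/Σα = 19.7/198.5 = 0.0992.

0.0992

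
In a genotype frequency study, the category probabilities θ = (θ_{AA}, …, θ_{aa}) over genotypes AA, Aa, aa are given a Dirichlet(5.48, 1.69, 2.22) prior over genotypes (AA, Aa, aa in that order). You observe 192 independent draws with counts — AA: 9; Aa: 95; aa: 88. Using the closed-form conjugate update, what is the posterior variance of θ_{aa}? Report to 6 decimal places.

0.001222

The Dirichlet prior is conjugate to the Multinomial likelihood: each posterior αⱼ = prior αⱼ + observed count nⱼ.
Posterior concentration: (14.48, 96.69, 90.22), total = 201.39.
Var[θ_j] = α_j(Σα−α_j)/((Σα)²(Σα+1)) = 90.22·111.17/(201.39²·202.39) = 0.001222.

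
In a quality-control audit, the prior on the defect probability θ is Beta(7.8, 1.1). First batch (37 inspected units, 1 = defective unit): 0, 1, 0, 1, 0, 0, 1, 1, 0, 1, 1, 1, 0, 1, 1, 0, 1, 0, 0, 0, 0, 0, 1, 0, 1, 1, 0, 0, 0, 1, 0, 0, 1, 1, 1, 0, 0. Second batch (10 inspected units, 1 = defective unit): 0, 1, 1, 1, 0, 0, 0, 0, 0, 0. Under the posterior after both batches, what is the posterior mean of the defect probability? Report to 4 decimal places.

0.4973

The Beta prior is conjugate to a Binomial/Bernoulli likelihood; the update adds successes to α and failures to β.
After batch 1: Beta(7.8+17, 1.1+20) = Beta(24.8, 21.1).
After batch 2: Beta(24.8+3, 21.1+7) = Beta(27.8, 28.1).
Posterior mean = α/(α+β) = 27.8/55.9 = 0.4973.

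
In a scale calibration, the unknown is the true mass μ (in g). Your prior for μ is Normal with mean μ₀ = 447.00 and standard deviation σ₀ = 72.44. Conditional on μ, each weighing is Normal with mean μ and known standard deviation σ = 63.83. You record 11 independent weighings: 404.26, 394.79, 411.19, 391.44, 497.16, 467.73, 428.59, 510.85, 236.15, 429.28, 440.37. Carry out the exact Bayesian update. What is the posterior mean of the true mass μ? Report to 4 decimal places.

421.0846

For Normal data with known variance σ², a Normal(μ₀, σ₀²) prior on μ is conjugate. Posterior precision = 1/σ₀² + n/σ²; posterior mean is the precision-weighted average of μ₀ and x̄.
Σxᵢ = 404.26 + 394.79 + 411.19 + 391.44 + 497.16 + 467.73 + 428.59 + 510.85 + 236.15 + 429.28 + 440.37 = 4611.81, so n·x̄ = 4611.81.
σ₀² = 72.44² = 5247.5536, σ² = 63.83² = 4074.2689; σ² + n·σ₀² = 4074.2689 + 11·5247.5536 = 61797.3585.
Posterior mean = (μ₀/σ₀² + n·x̄/σ²)/(1/σ₀² + n/σ²) = (σ²·μ₀ + σ₀²·n·x̄)/(σ² + n·σ₀²) = (4074.2689·447.00 + 5247.5536·4611.81)/61797.3585 = 26021918.366316/61797.3585 = 421.0846.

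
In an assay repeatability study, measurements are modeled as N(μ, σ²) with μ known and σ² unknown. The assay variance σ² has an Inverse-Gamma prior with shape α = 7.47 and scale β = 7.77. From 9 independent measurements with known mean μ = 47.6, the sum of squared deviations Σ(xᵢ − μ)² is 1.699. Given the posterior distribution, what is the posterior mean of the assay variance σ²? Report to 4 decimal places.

0.7857

With known mean μ and an Inverse-Gamma(α, β) prior on σ², the Normal likelihood is conjugate: posterior is Inv-Gamma(α + n/2, β + Σ(xᵢ−μ)²/2).
Posterior: Inv-Gamma(7.47 + 9/2, 7.77 + 1.699/2) = Inv-Gamma(11.97, 8.6195).
E[σ²|data] = β/(α−1) = 8.6195/10.97 = 0.7857.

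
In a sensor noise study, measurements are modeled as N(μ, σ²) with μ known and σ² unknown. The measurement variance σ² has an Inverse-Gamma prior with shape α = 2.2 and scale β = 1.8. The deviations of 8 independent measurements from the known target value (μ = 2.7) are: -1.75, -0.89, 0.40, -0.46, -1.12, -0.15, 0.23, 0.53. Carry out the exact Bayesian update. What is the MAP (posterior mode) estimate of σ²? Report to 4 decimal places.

0.6553

With known mean μ and an Inverse-Gamma(α, β) prior on σ², the Normal likelihood is conjugate: posterior is Inv-Gamma(α + n/2, β + Σ(xᵢ−μ)²/2).
Σ(xᵢ−μ)² = (-1.75)² + (-0.89)² + (0.40)² + (-0.46)² + (-1.12)² + (-0.15)² + (0.23)² + (0.53)² = 5.8369.
Posterior: Inv-Gamma(2.2 + 8/2, 1.8 + 5.8369/2) = Inv-Gamma(6.20, 4.71845).
Mode = β/(α+1) = 4.71845/7.20 = 0.6553.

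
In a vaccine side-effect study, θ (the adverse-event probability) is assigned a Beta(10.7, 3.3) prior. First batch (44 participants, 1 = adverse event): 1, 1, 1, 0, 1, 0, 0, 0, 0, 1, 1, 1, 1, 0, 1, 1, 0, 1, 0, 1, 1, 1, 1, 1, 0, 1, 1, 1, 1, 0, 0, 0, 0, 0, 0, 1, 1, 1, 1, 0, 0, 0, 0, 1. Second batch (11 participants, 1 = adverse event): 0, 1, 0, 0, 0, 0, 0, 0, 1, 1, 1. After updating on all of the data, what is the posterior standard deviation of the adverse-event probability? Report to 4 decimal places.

0.0591

The Beta prior is conjugate to a Binomial/Bernoulli likelihood; the update adds successes to α and failures to β.
After batch 1: Beta(10.7+25, 3.3+19) = Beta(35.7, 22.3).
After batch 2: Beta(35.7+4, 22.3+7) = Beta(39.7, 29.3).
Var = αβ/((α+β)²(α+β+1)) = 39.7·29.3/(69.0²·70.0) = 0.00349029; SD = √0.00349029 = 0.0591.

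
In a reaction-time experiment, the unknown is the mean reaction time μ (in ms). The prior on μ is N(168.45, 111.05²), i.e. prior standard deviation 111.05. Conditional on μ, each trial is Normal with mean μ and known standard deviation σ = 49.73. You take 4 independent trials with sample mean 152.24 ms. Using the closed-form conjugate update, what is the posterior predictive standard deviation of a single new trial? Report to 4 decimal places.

For Normal data with known variance σ², a Normal(μ₀, σ₀²) prior on μ is conjugate. Posterior precision = 1/σ₀² + n/σ²; posterior mean is the precision-weighted average of μ₀ and x̄.
σ₀² = 111.05² = 12332.1025, σ² = 49.73² = 2473.0729; σ² + n·σ₀² = 2473.0729 + 4·12332.1025 = 51801.4829.
Posterior precision = 1/σ₀² + n/σ² = 1/12332.1025 + 4/2473.0729 = (σ² + n·σ₀²)/(σ₀²σ²) = 51801.4829/(12332.1025·2473.0729); posterior variance σₙ² = σ₀²σ²/(σ² + n·σ₀²) = 12332.1025·2473.0729/51801.4829 = 588.751263.
Predictive variance for one new observation = σₙ² + σ² = 12332.1025·2473.0729/51801.4829 + 2473.0729 = σ²·(σ₀² + 51801.4829)/51801.4829 = 2473.0729·64133.5854/51801.4829 = 3061.824163; SD = √(2473.0729·64133.5854/51801.4829) = 55.3338.

55.3338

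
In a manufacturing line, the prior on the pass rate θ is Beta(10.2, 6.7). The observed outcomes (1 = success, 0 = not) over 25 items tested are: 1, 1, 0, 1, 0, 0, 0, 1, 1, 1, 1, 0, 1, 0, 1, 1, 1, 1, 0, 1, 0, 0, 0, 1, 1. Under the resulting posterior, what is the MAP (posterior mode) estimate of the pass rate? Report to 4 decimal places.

0.6065

The Beta prior is conjugate to a Binomial/Bernoulli likelihood; the update adds successes to α and failures to β.
Posterior: Beta(α+k, β+n−k) = Beta(10.2+15, 6.7+10) = Beta(25.2, 16.7).
Mode of Beta(a,b) for a,b>1 is (a−1)/(a+b−2) = 24.2/39.9 = 0.6065.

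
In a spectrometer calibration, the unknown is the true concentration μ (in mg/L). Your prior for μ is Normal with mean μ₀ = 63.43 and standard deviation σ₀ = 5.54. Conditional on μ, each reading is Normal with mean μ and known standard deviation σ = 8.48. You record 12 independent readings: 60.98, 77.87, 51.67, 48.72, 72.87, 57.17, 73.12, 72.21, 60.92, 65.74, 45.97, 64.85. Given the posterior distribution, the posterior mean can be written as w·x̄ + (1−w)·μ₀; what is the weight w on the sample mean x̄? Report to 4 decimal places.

For Normal data with known variance σ², a Normal(μ₀, σ₀²) prior on μ is conjugate. Posterior precision = 1/σ₀² + n/σ²; posterior mean is the precision-weighted average of μ₀ and x̄.
σ₀² = 5.54² = 30.6916, σ² = 8.48² = 71.9104. Prior precision 1/σ₀² = 1/30.6916; data precision n/σ² = 12/71.9104.
w = (n/σ²)/(1/σ₀² + n/σ²) = n·σ₀²/(σ² + n·σ₀²) = 12·30.6916/(71.9104 + 12·30.6916) = 368.2992/440.2096 = 0.8366.

0.8366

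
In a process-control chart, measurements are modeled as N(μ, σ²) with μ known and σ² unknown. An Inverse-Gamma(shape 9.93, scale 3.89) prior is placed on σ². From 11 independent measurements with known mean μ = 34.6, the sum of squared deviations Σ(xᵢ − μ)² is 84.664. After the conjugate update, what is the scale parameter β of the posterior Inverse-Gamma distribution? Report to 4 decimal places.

With known mean μ and an Inverse-Gamma(α, β) prior on σ², the Normal likelihood is conjugate: posterior is Inv-Gamma(α + n/2, β + Σ(xᵢ−μ)²/2).
Posterior: Inv-Gamma(9.93 + 11/2, 3.89 + 84.664/2) = Inv-Gamma(15.43, 46.2220).
Posterior β = 46.2220.

46.2220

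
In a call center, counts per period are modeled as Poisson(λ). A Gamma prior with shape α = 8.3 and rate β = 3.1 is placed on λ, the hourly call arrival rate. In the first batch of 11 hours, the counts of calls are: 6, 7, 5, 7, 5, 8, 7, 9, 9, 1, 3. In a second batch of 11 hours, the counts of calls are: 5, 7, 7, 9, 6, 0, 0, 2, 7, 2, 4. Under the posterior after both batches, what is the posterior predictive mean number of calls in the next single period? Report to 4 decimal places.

With a Gamma(shape α, rate β) prior, the Poisson likelihood is conjugate: the posterior is Gamma(α + ΣXᵢ, β + n).
Batch 1: sum of counts S = 67 over n = 11 hours.
After batch 1: Gamma(α+S, β+n) = Gamma(8.3+67, 3.1+11) = Gamma(75.3, 14.1).
Batch 2: sum of counts S = 49 over n = 11 hours.
After batch 2: Gamma(α+S, β+n) = Gamma(75.3+49, 14.1+11) = Gamma(124.3, 25.1).
The predictive distribution for one future period is NegBinom with mean α/β = 4.9522.

4.9522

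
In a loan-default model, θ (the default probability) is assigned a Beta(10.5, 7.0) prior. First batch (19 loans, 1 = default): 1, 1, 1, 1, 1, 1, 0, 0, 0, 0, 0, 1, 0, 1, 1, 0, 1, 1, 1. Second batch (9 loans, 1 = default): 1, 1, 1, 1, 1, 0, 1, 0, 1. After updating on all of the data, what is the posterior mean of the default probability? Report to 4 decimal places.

0.6484

The Beta prior is conjugate to a Binomial/Bernoulli likelihood; the update adds successes to α and failures to β.
After batch 1: Beta(10.5+12, 7.0+7) = Beta(22.5, 14.0).
After batch 2: Beta(22.5+7, 14.0+2) = Beta(29.5, 16.0).
Posterior mean = α/(α+β) = 29.5/45.5 = 0.6484.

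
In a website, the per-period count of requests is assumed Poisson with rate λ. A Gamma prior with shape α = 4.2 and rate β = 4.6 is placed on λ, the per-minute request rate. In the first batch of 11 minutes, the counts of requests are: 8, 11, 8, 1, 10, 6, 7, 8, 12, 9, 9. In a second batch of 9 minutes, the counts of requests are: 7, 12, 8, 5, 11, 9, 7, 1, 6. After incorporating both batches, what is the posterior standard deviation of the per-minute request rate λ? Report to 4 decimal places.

With a Gamma(shape α, rate β) prior, the Poisson likelihood is conjugate: the posterior is Gamma(α + ΣXᵢ, β + n).
Batch 1: sum of counts S = 89 over n = 11 minutes.
After batch 1: Gamma(α+S, β+n) = Gamma(4.2+89, 4.6+11) = Gamma(93.2, 15.6).
Batch 2: sum of counts S = 66 over n = 9 minutes.
After batch 2: Gamma(α+S, β+n) = Gamma(93.2+66, 15.6+9) = Gamma(159.2, 24.6).
SD = √α/β = √159.2/24.6 = 0.5129.

0.5129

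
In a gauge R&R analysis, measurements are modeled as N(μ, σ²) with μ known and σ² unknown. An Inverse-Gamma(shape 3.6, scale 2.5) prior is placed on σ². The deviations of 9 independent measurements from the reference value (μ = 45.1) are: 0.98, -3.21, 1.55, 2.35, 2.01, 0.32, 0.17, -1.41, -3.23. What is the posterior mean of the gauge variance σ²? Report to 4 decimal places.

2.8720

With known mean μ and an Inverse-Gamma(α, β) prior on σ², the Normal likelihood is conjugate: posterior is Inv-Gamma(α + n/2, β + Σ(xᵢ−μ)²/2).
Σ(xᵢ−μ)² = (0.98)² + (-3.21)² + (1.55)² + (2.35)² + (2.01)² + (0.32)² + (0.17)² + (-1.41)² + (-3.23)² = 35.7819.
Posterior: Inv-Gamma(3.6 + 9/2, 2.5 + 35.7819/2) = Inv-Gamma(8.10, 20.39095).
E[σ²|data] = β/(α−1) = 20.39095/7.10 = 2.8720.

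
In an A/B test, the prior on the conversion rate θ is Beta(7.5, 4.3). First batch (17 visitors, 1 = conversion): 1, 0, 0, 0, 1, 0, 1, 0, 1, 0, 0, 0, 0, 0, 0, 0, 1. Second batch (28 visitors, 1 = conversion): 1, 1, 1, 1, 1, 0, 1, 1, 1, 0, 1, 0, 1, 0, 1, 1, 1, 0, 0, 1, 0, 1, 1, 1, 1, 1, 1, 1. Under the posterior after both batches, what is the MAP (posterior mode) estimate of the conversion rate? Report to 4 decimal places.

0.5931

The Beta prior is conjugate to a Binomial/Bernoulli likelihood; the update adds successes to α and failures to β.
After batch 1: Beta(7.5+5, 4.3+12) = Beta(12.5, 16.3).
After batch 2: Beta(12.5+21, 16.3+7) = Beta(33.5, 23.3).
Mode of Beta(a,b) for a,b>1 is (a−1)/(a+b−2) = 32.5/54.8 = 0.5931.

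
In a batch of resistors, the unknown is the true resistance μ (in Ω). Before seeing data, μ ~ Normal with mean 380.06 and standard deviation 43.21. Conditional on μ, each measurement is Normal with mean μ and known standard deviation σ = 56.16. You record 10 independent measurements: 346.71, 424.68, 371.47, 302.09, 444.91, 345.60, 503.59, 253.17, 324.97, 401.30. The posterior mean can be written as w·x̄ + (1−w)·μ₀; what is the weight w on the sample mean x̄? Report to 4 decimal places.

For Normal data with known variance σ², a Normal(μ₀, σ₀²) prior on μ is conjugate. Posterior precision = 1/σ₀² + n/σ²; posterior mean is the precision-weighted average of μ₀ and x̄.
σ₀² = 43.21² = 1867.1041, σ² = 56.16² = 3153.9456. Prior precision 1/σ₀² = 1/1867.1041; data precision n/σ² = 10/3153.9456.
w = (n/σ²)/(1/σ₀² + n/σ²) = n·σ₀²/(σ² + n·σ₀²) = 10·1867.1041/(3153.9456 + 10·1867.1041) = 18671.041/21824.9866 = 0.8555.

0.8555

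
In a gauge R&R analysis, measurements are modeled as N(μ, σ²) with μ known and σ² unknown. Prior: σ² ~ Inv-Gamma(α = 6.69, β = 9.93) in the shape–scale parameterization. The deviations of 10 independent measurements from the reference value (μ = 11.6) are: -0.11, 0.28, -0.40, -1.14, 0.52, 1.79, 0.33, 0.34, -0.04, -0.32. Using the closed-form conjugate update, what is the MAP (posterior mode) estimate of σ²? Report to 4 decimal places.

0.9934

With known mean μ and an Inverse-Gamma(α, β) prior on σ², the Normal likelihood is conjugate: posterior is Inv-Gamma(α + n/2, β + Σ(xᵢ−μ)²/2).
Σ(xᵢ−μ)² = (-0.11)² + (0.28)² + (-0.40)² + (-1.14)² + (0.52)² + (1.79)² + (0.33)² + (0.34)² + (-0.04)² + (-0.32)² = 5.3531.
Posterior: Inv-Gamma(6.69 + 10/2, 9.93 + 5.3531/2) = Inv-Gamma(11.69, 12.60655).
Mode = β/(α+1) = 12.60655/12.69 = 0.9934.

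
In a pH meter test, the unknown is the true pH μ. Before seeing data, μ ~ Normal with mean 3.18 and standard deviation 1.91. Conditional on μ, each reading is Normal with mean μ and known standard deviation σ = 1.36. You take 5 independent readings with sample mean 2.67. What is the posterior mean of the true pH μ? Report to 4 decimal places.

2.7170

For Normal data with known variance σ², a Normal(μ₀, σ₀²) prior on μ is conjugate. Posterior precision = 1/σ₀² + n/σ²; posterior mean is the precision-weighted average of μ₀ and x̄.
n·x̄ = 5·2.67 = 13.35.
σ₀² = 1.91² = 3.6481, σ² = 1.36² = 1.8496; σ² + n·σ₀² = 1.8496 + 5·3.6481 = 20.0901.
Posterior mean = (μ₀/σ₀² + n·x̄/σ²)/(1/σ₀² + n/σ²) = (σ²·μ₀ + σ₀²·n·x̄)/(σ² + n·σ₀²) = (1.8496·3.18 + 3.6481·13.35)/20.0901 = 54.583863/20.0901 = 2.7170.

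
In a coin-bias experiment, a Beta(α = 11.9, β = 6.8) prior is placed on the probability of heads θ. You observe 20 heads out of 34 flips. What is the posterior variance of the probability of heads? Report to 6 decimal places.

0.004449

The Beta prior is conjugate to a Binomial/Bernoulli likelihood; the update adds successes to α and failures to β.
Posterior: Beta(α+k, β+n−k) = Beta(11.9+20, 6.8+14) = Beta(31.9, 20.8).
Var = αβ/((α+β)²(α+β+1)) = 31.9·20.8/(52.7²·53.7) = 0.004449.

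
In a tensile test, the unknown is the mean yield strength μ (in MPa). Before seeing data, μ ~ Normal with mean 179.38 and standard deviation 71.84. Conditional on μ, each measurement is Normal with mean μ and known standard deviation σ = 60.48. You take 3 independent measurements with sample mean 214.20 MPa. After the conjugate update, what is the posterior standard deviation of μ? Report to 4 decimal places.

31.4050

For Normal data with known variance σ², a Normal(μ₀, σ₀²) prior on μ is conjugate. Posterior precision = 1/σ₀² + n/σ²; posterior mean is the precision-weighted average of μ₀ and x̄.
σ₀² = 71.84² = 5160.9856, σ² = 60.48² = 3657.8304; σ² + n·σ₀² = 3657.8304 + 3·5160.9856 = 19140.7872.
Posterior precision = 1/σ₀² + n/σ² = 1/5160.9856 + 3/3657.8304 = (σ² + n·σ₀²)/(σ₀²σ²) = 19140.7872/(5160.9856·3657.8304); posterior variance σₙ² = σ₀²σ²/(σ² + n·σ₀²) = 5160.9856·3657.8304/19140.7872 = 986.271349.
Posterior SD = √σₙ² = √(5160.9856·3657.8304/19140.7872) = 31.4050.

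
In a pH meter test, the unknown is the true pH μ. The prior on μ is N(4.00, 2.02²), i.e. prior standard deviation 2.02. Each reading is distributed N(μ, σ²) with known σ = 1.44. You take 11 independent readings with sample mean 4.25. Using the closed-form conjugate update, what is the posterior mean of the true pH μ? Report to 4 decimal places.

For Normal data with known variance σ², a Normal(μ₀, σ₀²) prior on μ is conjugate. Posterior precision = 1/σ₀² + n/σ²; posterior mean is the precision-weighted average of μ₀ and x̄.
n·x̄ = 11·4.25 = 46.75.
σ₀² = 2.02² = 4.0804, σ² = 1.44² = 2.0736; σ² + n·σ₀² = 2.0736 + 11·4.0804 = 46.958.
Posterior mean = (μ₀/σ₀² + n·x̄/σ²)/(1/σ₀² + n/σ²) = (σ²·μ₀ + σ₀²·n·x̄)/(σ² + n·σ₀²) = (2.0736·4.00 + 4.0804·46.75)/46.958 = 199.0531/46.958 = 4.2390.

4.2390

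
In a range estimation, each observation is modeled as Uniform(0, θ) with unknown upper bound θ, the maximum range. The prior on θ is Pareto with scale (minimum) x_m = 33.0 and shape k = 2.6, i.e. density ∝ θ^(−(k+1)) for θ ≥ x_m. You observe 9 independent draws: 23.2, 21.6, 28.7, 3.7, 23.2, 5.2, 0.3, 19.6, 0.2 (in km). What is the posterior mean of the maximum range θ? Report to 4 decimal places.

36.1132

A Pareto(scale x_m, shape k) prior on the upper bound θ of Uniform(0, θ) is conjugate: posterior is Pareto(max(x_m, max xᵢ), k + n).
Sample maximum = 28.7; prior scale x_m = 33.0 → posterior scale = max = 33.0.
Posterior shape = 2.6 + 9 = 11.6.
E[θ|data] = k·x_m/(k−1) = 11.6·33.0/10.6 = 36.1132.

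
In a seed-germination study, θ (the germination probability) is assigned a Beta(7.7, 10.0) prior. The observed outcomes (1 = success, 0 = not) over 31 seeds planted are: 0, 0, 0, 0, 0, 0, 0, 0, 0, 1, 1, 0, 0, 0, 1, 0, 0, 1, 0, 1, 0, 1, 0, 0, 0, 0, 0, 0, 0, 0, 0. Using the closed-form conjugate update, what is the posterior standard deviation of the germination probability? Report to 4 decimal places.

The Beta prior is conjugate to a Binomial/Bernoulli likelihood; the update adds successes to α and failures to β.
Posterior: Beta(α+k, β+n−k) = Beta(7.7+6, 10.0+25) = Beta(13.7, 35.0).
Var = αβ/((α+β)²(α+β+1)) = 13.7·35.0/(48.7²·49.7) = 0.00406794; SD = √0.00406794 = 0.0638.

0.0638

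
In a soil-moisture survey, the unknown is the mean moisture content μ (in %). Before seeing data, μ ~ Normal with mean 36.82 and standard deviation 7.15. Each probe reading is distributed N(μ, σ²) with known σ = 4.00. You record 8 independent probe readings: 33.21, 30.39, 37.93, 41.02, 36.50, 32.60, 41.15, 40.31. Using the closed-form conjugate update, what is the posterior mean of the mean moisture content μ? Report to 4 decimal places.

36.6456

For Normal data with known variance σ², a Normal(μ₀, σ₀²) prior on μ is conjugate. Posterior precision = 1/σ₀² + n/σ²; posterior mean is the precision-weighted average of μ₀ and x̄.
Σxᵢ = 33.21 + 30.39 + 37.93 + 41.02 + 36.50 + 32.60 + 41.15 + 40.31 = 293.11, so n·x̄ = 293.11.
σ₀² = 7.15² = 51.1225, σ² = 4.00² = 16; σ² + n·σ₀² = 16 + 8·51.1225 = 424.98.
Posterior mean = (μ₀/σ₀² + n·x̄/σ²)/(1/σ₀² + n/σ²) = (σ²·μ₀ + σ₀²·n·x̄)/(σ² + n·σ₀²) = (16·36.82 + 51.1225·293.11)/424.98 = 15573.635975/424.98 = 36.6456.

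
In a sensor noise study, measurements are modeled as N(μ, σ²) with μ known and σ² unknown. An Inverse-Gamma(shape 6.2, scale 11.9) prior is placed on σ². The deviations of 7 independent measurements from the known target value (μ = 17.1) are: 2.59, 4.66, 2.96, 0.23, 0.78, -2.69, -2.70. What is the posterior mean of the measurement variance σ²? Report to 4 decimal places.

4.3777

With known mean μ and an Inverse-Gamma(α, β) prior on σ², the Normal likelihood is conjugate: posterior is Inv-Gamma(α + n/2, β + Σ(xᵢ−μ)²/2).
Σ(xᵢ−μ)² = (2.59)² + (4.66)² + (2.96)² + (0.23)² + (0.78)² + (-2.69)² + (-2.70)² = 52.3727.
Posterior: Inv-Gamma(6.2 + 7/2, 11.9 + 52.3727/2) = Inv-Gamma(9.70, 38.08635).
E[σ²|data] = β/(α−1) = 38.08635/8.70 = 4.3777.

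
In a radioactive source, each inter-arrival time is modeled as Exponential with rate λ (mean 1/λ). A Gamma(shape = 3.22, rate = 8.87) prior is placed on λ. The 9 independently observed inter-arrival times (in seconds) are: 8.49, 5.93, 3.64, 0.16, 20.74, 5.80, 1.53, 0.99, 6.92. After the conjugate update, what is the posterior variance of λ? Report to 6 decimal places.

With a Gamma(shape α, rate β) prior on the exponential rate λ, the posterior after n observations with total T = Σxᵢ is Gamma(α+n, β+T).
Sum of observations T = 54.20 seconds; n = 9.
Posterior: Gamma(3.22+9, 8.87+54.20) = Gamma(12.22, 63.07).
Var = α/β² = 0.003072.

0.003072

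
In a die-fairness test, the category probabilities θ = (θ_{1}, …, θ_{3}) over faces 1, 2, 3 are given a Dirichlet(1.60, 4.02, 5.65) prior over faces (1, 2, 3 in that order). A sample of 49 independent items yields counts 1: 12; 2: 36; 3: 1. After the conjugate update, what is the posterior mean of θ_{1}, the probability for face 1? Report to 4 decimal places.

The Dirichlet prior is conjugate to the Multinomial likelihood: each posterior αⱼ = prior αⱼ + observed count nⱼ.
Posterior concentration: (13.60, 40.02, 6.65), total = 60.27.
E[θ_{1}|data] = α_{1}/Σα = 13.60/60.27 = 0.2257.

0.2257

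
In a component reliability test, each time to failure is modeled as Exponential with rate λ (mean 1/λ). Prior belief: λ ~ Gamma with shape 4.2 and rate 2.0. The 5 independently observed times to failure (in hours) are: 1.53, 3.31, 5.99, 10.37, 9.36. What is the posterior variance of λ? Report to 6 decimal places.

With a Gamma(shape α, rate β) prior on the exponential rate λ, the posterior after n observations with total T = Σxᵢ is Gamma(α+n, β+T).
Sum of observations T = 30.56 hours; n = 5.
Posterior: Gamma(4.2+5, 2.0+30.56) = Gamma(9.2, 32.56).
Var = α/β² = 0.008678.

0.008678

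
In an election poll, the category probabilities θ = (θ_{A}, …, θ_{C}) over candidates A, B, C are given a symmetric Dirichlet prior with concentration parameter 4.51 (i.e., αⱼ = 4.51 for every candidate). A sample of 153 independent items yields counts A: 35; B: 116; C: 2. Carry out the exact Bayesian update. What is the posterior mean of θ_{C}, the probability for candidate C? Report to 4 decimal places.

0.0391

The Dirichlet prior is conjugate to the Multinomial likelihood: each posterior αⱼ = prior αⱼ + observed count nⱼ.
Posterior concentration: (39.51, 120.51, 6.51), total = 166.53.
E[θ_{C}|data] = α_{C}/Σα = 6.51/166.53 = 0.0391.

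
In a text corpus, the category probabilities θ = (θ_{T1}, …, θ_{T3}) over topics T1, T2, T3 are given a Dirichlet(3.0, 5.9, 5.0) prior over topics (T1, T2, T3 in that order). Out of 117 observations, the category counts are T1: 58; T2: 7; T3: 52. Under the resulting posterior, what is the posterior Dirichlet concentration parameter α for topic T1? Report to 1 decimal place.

The Dirichlet prior is conjugate to the Multinomial likelihood: each posterior αⱼ = prior αⱼ + observed count nⱼ.
Posterior concentration: (61.0, 12.9, 57.0), total = 130.9.
α_{T1} = 3.0 + 58 = 61.0.

61.0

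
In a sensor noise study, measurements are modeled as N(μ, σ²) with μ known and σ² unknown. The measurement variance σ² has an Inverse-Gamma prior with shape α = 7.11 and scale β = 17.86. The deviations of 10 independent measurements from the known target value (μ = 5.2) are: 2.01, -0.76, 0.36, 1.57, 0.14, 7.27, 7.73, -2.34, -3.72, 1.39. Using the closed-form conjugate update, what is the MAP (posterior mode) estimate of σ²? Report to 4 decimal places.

With known mean μ and an Inverse-Gamma(α, β) prior on σ², the Normal likelihood is conjugate: posterior is Inv-Gamma(α + n/2, β + Σ(xᵢ−μ)²/2).
Σ(xᵢ−μ)² = (2.01)² + (-0.76)² + (0.36)² + (1.57)² + (0.14)² + (7.27)² + (7.73)² + (-2.34)² + (-3.72)² + (1.39)² = 141.0837.
Posterior: Inv-Gamma(7.11 + 10/2, 17.86 + 141.0837/2) = Inv-Gamma(12.11, 88.40185).
Mode = β/(α+1) = 88.40185/13.11 = 6.7431.

6.7431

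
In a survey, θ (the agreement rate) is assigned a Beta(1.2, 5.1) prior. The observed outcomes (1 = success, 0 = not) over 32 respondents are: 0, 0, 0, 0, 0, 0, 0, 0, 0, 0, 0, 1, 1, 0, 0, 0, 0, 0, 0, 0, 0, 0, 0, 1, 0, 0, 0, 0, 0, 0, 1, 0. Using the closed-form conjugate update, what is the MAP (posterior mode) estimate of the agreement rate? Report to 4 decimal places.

0.1157

The Beta prior is conjugate to a Binomial/Bernoulli likelihood; the update adds successes to α and failures to β.
Posterior: Beta(α+k, β+n−k) = Beta(1.2+4, 5.1+28) = Beta(5.2, 33.1).
Mode of Beta(a,b) for a,b>1 is (a−1)/(a+b−2) = 4.2/36.3 = 0.1157.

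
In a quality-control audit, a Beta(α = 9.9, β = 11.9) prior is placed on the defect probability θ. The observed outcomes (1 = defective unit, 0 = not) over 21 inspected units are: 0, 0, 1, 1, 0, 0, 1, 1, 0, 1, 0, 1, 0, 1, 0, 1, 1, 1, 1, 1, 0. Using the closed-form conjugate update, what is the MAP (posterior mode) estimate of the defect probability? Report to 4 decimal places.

The Beta prior is conjugate to a Binomial/Bernoulli likelihood; the update adds successes to α and failures to β.
Posterior: Beta(α+k, β+n−k) = Beta(9.9+12, 11.9+9) = Beta(21.9, 20.9).
Mode of Beta(a,b) for a,b>1 is (a−1)/(a+b−2) = 20.9/40.8 = 0.5123.

0.5123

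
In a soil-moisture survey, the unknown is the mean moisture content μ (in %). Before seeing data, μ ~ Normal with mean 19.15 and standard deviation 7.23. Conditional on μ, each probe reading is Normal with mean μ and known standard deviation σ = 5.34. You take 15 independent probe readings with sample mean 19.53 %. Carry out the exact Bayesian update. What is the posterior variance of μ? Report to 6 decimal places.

For Normal data with known variance σ², a Normal(μ₀, σ₀²) prior on μ is conjugate. Posterior precision = 1/σ₀² + n/σ²; posterior mean is the precision-weighted average of μ₀ and x̄.
σ₀² = 7.23² = 52.2729, σ² = 5.34² = 28.5156; σ² + n·σ₀² = 28.5156 + 15·52.2729 = 812.6091.
Posterior precision = 1/σ₀² + n/σ² = 1/52.2729 + 15/28.5156 = (σ² + n·σ₀²)/(σ₀²σ²) = 812.6091/(52.2729·28.5156); posterior variance σₙ² = σ₀²σ²/(σ² + n·σ₀²) = 52.2729·28.5156/812.6091 = 1.834330.

1.834330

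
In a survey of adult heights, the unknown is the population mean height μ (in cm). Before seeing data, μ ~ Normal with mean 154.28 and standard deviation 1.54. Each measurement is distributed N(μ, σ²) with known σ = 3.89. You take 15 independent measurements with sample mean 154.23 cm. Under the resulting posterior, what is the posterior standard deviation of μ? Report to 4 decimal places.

0.8413

For Normal data with known variance σ², a Normal(μ₀, σ₀²) prior on μ is conjugate. Posterior precision = 1/σ₀² + n/σ²; posterior mean is the precision-weighted average of μ₀ and x̄.
σ₀² = 1.54² = 2.3716, σ² = 3.89² = 15.1321; σ² + n·σ₀² = 15.1321 + 15·2.3716 = 50.7061.
Posterior precision = 1/σ₀² + n/σ² = 1/2.3716 + 15/15.1321 = (σ² + n·σ₀²)/(σ₀²σ²) = 50.7061/(2.3716·15.1321); posterior variance σₙ² = σ₀²σ²/(σ² + n·σ₀²) = 2.3716·15.1321/50.7061 = 0.707751.
Posterior SD = √σₙ² = √(2.3716·15.1321/50.7061) = 0.8413.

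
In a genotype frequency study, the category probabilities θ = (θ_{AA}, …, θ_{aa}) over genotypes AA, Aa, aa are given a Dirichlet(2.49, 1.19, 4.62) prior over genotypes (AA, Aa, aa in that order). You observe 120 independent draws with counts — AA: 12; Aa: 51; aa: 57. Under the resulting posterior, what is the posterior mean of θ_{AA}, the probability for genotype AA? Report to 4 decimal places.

The Dirichlet prior is conjugate to the Multinomial likelihood: each posterior αⱼ = prior αⱼ + observed count nⱼ.
Posterior concentration: (14.49, 52.19, 61.62), total = 128.30.
E[θ_{AA}|data] = α_{AA}/Σα = 14.49/128.30 = 0.1129.

0.1129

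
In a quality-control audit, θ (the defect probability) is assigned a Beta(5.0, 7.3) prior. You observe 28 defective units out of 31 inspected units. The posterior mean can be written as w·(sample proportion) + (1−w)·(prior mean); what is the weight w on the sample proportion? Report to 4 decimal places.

0.7159

The Beta prior is conjugate to a Binomial/Bernoulli likelihood; the update adds successes to α and failures to β.
Posterior mean = (α₀+k)/(α₀+β₀+n) = [n/(α₀+β₀+n)]·(k/n) + [(α₀+β₀)/(α₀+β₀+n)]·α₀/(α₀+β₀), so only n and the prior enter the weight.
The weight on the data is w = n/(α₀+β₀+n) = 31/(5.0+7.3+31) = 31/43.3 = 0.7159.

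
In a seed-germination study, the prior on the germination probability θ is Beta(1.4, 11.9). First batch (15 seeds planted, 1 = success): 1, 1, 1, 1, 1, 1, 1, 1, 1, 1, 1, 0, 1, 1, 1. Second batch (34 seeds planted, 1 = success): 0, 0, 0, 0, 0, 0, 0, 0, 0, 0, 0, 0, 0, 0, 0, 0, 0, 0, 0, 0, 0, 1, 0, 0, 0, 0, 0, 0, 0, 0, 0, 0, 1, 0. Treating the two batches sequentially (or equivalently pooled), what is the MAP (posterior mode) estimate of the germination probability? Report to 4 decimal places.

The Beta prior is conjugate to a Binomial/Bernoulli likelihood; the update adds successes to α and failures to β.
After batch 1: Beta(1.4+14, 11.9+1) = Beta(15.4, 12.9).
After batch 2: Beta(15.4+2, 12.9+32) = Beta(17.4, 44.9).
Mode of Beta(a,b) for a,b>1 is (a−1)/(a+b−2) = 16.4/60.3 = 0.2720.

0.2720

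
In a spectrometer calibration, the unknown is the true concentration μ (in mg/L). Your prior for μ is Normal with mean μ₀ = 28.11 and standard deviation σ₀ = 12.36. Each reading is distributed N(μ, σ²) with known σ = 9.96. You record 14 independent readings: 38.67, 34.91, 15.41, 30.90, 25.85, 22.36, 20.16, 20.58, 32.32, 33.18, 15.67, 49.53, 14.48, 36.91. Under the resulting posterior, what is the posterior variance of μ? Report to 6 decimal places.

6.771739

For Normal data with known variance σ², a Normal(μ₀, σ₀²) prior on μ is conjugate. Posterior precision = 1/σ₀² + n/σ²; posterior mean is the precision-weighted average of μ₀ and x̄.
σ₀² = 12.36² = 152.7696, σ² = 9.96² = 99.2016; σ² + n·σ₀² = 99.2016 + 14·152.7696 = 2237.976.
Posterior precision = 1/σ₀² + n/σ² = 1/152.7696 + 14/99.2016 = (σ² + n·σ₀²)/(σ₀²σ²) = 2237.976/(152.7696·99.2016); posterior variance σₙ² = σ₀²σ²/(σ² + n·σ₀²) = 152.7696·99.2016/2237.976 = 6.771739.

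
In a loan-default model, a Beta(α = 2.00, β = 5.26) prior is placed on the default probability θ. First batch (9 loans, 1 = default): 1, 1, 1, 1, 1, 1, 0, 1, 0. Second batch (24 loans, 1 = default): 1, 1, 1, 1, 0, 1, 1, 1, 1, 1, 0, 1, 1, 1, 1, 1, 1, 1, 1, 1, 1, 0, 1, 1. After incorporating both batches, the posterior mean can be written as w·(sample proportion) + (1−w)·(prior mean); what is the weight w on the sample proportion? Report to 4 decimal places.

0.8197

The Beta prior is conjugate to a Binomial/Bernoulli likelihood; the update adds successes to α and failures to β.
Total number of loans: n = 9 + 24 = 33.
Posterior mean = (α₀+k)/(α₀+β₀+n) = [n/(α₀+β₀+n)]·(k/n) + [(α₀+β₀)/(α₀+β₀+n)]·α₀/(α₀+β₀), so only n and the prior enter the weight.
The weight on the data is w = n/(α₀+β₀+n) = 33/(2.00+5.26+33) = 33/40.26 = 0.8197.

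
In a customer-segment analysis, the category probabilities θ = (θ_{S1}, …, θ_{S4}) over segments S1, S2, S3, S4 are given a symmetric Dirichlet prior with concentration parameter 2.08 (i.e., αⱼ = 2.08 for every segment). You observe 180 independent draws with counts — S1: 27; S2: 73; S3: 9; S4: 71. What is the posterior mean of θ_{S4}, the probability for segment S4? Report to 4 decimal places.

0.3881

The Dirichlet prior is conjugate to the Multinomial likelihood: each posterior αⱼ = prior αⱼ + observed count nⱼ.
Posterior concentration: (29.08, 75.08, 11.08, 73.08), total = 188.32.
E[θ_{S4}|data] = α_{S4}/Σα = 73.08/188.32 = 0.3881.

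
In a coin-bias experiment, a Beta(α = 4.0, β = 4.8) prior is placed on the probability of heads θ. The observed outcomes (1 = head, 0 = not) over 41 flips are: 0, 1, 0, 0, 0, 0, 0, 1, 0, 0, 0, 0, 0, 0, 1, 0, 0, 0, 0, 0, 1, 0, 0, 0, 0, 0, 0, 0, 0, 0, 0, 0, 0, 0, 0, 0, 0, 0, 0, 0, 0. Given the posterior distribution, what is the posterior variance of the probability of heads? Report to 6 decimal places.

The Beta prior is conjugate to a Binomial/Bernoulli likelihood; the update adds successes to α and failures to β.
Posterior: Beta(α+k, β+n−k) = Beta(4.0+4, 4.8+37) = Beta(8.0, 41.8).
Var = αβ/((α+β)²(α+β+1)) = 8.0·41.8/(49.8²·50.8) = 0.002654.

0.002654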